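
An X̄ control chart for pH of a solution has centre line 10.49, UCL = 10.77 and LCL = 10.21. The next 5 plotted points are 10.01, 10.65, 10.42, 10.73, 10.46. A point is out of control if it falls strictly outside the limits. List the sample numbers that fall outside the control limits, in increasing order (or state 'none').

Compare each point to [10.21, 10.77]: sample 1 = 10.01 < LCL.

1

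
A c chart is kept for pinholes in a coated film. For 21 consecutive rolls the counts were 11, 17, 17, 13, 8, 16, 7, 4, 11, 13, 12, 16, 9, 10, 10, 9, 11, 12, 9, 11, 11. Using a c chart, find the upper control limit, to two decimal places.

c̄ = (11 + 17 + 17 + 13 + 8 + 16 + 7 + 4 + 11 + 13 + 12 + 16 + 9 + 10 + 10 + 9 + 11 + 12 + 9 + 11 + 11) / 21 = 237 / 21 = 11.2857
UCL = c̄ + 3√c̄ = 11.2857 + 3 × √11.2857 = 11.2857 + 3 × 3.3594 = 21.3640

21.36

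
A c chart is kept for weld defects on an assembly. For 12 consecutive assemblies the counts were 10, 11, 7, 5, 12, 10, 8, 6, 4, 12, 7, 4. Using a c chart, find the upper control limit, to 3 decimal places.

16.485

c̄ = (10 + 11 + 7 + 5 + 12 + 10 + 8 + 6 + 4 + 12 + 7 + 4) / 12 = 96 / 12 = 8.0000
UCL = c̄ + 3√c̄ = 8.0000 + 3 × √8.0000 = 8.0000 + 3 × 2.8284 = 16.4853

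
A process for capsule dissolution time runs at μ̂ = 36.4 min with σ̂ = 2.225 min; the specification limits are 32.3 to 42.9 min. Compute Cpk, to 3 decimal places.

0.614

Cpu = (USL − μ̂) / (3σ̂) = (42.9 − 36.4) / (3 × 2.225) = 0.9738; Cpl = (μ̂ − LSL) / (3σ̂) = (36.4 − 32.3) / (3 × 2.225) = 0.6142; Cpk = min(Cpu, Cpl) = 0.6142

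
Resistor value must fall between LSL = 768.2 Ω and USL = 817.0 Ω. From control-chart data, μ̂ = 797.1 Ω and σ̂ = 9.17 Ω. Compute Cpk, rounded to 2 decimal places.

0.72

Cpu = (USL − μ̂) / (3σ̂) = (817.0 − 797.1) / (3 × 9.17) = 0.7234; Cpl = (μ̂ − LSL) / (3σ̂) = (797.1 − 768.2) / (3 × 9.17) = 1.0505; Cpk = min(Cpu, Cpl) = 0.7234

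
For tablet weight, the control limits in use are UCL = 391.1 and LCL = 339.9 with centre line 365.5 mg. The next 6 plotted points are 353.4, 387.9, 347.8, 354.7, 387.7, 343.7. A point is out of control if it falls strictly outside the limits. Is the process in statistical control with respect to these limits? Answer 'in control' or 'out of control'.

All 6 points lie within [339.9, 391.1].

in control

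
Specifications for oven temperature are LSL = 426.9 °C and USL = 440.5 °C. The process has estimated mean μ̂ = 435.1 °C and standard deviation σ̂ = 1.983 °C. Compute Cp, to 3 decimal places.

Cp = (USL − LSL) / (6σ̂) = (440.5 − 426.9) / (6 × 1.983) = 13.6000 / 11.8980 = 1.1430

1.143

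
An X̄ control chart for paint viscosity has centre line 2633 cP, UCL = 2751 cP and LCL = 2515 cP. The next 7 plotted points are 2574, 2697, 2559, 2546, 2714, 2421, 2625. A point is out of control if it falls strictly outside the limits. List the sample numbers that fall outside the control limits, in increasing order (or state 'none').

6

Compare each point to [2515, 2751]: sample 6 = 2421 < LCL.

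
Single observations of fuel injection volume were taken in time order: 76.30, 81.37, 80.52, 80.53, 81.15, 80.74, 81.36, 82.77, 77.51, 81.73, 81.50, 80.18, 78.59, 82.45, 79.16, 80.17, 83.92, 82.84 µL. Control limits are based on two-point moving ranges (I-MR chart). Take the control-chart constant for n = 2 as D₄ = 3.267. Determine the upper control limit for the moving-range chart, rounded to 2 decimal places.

Moving ranges: 5.07, 0.85, 0.01, 0.62, 0.41, 0.62, 1.41, 5.26, 4.22, 0.23, 1.32, 1.59, 3.86, 3.29, 1.01, 3.75, 1.08; M̄R̄ = 34.6000 / 17 = 2.0353
UCL_MR = D₄·M̄R̄ = 3.267 × 2.0353 = 6.6493

6.65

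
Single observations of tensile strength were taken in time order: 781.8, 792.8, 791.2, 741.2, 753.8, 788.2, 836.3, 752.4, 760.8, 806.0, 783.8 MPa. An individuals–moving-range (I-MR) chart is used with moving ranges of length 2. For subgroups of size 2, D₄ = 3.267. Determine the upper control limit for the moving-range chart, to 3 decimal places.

Moving ranges: 11.0, 1.6, 50.0, 12.6, 34.4, 48.1, 83.9, 8.4, 45.2, 22.2; M̄R̄ = 317.4000 / 10 = 31.7400
UCL_MR = D₄·M̄R̄ = 3.267 × 31.7400 = 103.6946

103.695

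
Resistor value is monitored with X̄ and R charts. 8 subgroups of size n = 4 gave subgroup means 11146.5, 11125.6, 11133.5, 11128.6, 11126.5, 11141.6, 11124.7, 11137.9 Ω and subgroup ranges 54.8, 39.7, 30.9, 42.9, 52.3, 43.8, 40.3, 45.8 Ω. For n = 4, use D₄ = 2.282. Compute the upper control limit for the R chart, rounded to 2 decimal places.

99.98

R̄ = (54.8 + 39.7 + 30.9 + 42.9 + 52.3 + 43.8 + 40.3 + 45.8) / 8 = 350.5000 / 8 = 43.8125
UCL_R = D₄·R̄ = 2.282 × 43.8125 = 99.9801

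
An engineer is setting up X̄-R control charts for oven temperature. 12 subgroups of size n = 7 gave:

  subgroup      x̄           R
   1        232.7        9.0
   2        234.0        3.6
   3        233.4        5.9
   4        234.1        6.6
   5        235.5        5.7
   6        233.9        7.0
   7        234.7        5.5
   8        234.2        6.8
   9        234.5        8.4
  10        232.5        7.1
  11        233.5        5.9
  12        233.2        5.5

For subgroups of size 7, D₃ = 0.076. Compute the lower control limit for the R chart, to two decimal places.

R̄ = (9.0 + 3.6 + 5.9 + 6.6 + 5.7 + 7.0 + 5.5 + 6.8 + 8.4 + 7.1 + 5.9 + 5.5) / 12 = 77.0000 / 12 = 6.4167
LCL_R = D₃·R̄ = 0.076 × 6.4167 = 0.4877

0.49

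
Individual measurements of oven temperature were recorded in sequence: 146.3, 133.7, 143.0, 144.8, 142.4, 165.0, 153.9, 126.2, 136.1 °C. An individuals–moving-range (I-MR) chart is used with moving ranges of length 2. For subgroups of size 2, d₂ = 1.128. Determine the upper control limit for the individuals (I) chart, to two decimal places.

175.87

X̄ = (146.3 + 133.7 + 143.0 + 144.8 + 142.4 + 165.0 + 153.9 + 126.2 + 136.1) / 9 = 143.4889
Moving ranges: 12.6, 9.3, 1.8, 2.4, 22.6, 11.1, 27.7, 9.9; M̄R̄ = 97.4000 / 8 = 12.1750
UCL = X̄ + 3·M̄R̄/d₂ = 143.4889 + 3 × 12.1750 / 1.128 = 175.8692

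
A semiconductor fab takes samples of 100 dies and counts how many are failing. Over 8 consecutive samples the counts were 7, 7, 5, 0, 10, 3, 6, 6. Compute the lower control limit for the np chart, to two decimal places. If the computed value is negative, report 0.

p̄ = Σdᵢ / (k·n) = 44 / (8 × 100) = 0.05500
LCL = np̄ − 3·√(np̄(1−p̄)) = 5.5000 − 3 × 2.2798 = -1.3394 → 0 (negative, so LCL = 0)

0.00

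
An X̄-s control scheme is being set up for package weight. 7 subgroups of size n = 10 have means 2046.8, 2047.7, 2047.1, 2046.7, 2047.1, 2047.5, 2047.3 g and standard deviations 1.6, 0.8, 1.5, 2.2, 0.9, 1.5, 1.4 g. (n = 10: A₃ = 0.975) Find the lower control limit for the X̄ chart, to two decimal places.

2045.79

X̄̄ = (2046.8 + 2047.7 + 2047.1 + 2046.7 + 2047.1 + 2047.5 + 2047.3) / 7 = 2047.1714
s̄ = (1.6 + 0.8 + 1.5 + 2.2 + 0.9 + 1.5 + 1.4) / 7 = 1.4143
LCL = X̄̄ − A₃·s̄ = 2047.1714 − 0.975 × 1.4143 = 2045.7925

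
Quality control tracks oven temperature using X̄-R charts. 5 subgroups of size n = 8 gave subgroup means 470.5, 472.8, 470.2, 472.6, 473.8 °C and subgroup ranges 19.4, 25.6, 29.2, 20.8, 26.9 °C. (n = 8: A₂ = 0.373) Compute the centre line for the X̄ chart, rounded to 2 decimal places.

X̄̄ = (470.5 + 472.8 + 470.2 + 472.6 + 473.8) / 5 = 2359.9000 / 5 = 471.9800
CL = X̄̄ = 471.9800

471.98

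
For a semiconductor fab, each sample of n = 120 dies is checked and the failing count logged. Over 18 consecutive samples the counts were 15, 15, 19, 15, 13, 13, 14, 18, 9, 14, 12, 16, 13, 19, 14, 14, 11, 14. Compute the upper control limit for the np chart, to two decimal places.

24.99

p̄ = Σdᵢ / (k·n) = 258 / (18 × 120) = 0.11944
UCL = np̄ + 3·√(np̄(1−p̄)) = 14.3333 + 3 × √(14.3333×0.88056) = 14.3333 + 3 × 3.5526 = 24.9913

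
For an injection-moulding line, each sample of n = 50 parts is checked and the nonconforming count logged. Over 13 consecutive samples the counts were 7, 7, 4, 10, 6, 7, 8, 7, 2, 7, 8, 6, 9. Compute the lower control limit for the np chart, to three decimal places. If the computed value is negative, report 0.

p̄ = Σdᵢ / (k·n) = 88 / (13 × 50) = 0.13538
LCL = np̄ − 3·√(np̄(1−p̄)) = 6.7692 − 3 × 2.4193 = -0.4885 → 0 (negative, so LCL = 0)

0.000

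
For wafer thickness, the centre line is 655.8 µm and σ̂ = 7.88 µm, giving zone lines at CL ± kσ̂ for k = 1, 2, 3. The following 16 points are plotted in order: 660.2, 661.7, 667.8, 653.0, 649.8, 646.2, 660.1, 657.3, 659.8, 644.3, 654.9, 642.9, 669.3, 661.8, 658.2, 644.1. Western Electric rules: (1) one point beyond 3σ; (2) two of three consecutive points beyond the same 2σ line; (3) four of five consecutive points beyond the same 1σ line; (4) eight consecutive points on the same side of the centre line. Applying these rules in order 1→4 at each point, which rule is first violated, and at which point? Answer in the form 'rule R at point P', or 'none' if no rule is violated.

none

Zone of each point (C = within 1σ̂, B = 1σ̂–2σ̂, A = 2σ̂–3σ̂, * = beyond 3σ̂; sign = side of CL): 1:+C, 2:+C, 3:+B, 4:-C, 5:-C, 6:-B, 7:+C, 8:+C, 9:+C, 10:-B, 11:-C, 12:-B, 13:+B, 14:+C, 15:+C, 16:-B
No rule fires across all 16 points.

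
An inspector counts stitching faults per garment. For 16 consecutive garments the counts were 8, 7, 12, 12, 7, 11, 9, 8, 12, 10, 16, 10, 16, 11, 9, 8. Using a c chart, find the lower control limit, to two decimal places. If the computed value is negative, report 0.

0.71

c̄ = (8 + 7 + 12 + 12 + 7 + 11 + 9 + 8 + 12 + 10 + 16 + 10 + 16 + 11 + 9 + 8) / 16 = 166 / 16 = 10.3750
LCL = c̄ − 3√c̄ = 10.3750 − 3 × 3.2210 = 0.7119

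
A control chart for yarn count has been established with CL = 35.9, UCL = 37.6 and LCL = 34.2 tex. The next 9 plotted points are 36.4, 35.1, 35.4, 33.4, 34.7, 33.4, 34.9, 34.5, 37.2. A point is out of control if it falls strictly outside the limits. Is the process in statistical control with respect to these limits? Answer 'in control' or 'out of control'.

out of control

Compare each point to [34.2, 37.6]: sample 4 = 33.4 < LCL; sample 6 = 33.4 < LCL.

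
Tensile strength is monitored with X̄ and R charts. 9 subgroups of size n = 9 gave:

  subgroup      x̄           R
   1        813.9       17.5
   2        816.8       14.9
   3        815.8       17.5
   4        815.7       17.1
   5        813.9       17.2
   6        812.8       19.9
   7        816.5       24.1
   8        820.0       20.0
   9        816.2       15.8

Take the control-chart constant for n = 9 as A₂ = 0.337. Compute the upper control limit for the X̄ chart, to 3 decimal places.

X̄̄ = (813.9 + 816.8 + 815.8 + 815.7 + 813.9 + 812.8 + 816.5 + 820.0 + 816.2) / 9 = 7341.6000 / 9 = 815.7333
R̄ = (17.5 + 14.9 + 17.5 + 17.1 + 17.2 + 19.9 + 24.1 + 20.0 + 15.8) / 9 = 164.0000 / 9 = 18.2222
UCL = X̄̄ + A₂·R̄ = 815.7333 + 0.337 × 18.2222 = 821.8742

821.874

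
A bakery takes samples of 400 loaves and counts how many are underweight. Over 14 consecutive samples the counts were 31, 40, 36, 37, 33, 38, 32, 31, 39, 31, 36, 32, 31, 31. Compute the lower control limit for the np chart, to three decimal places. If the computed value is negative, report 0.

p̄ = Σdᵢ / (k·n) = 478 / (14 × 400) = 0.08536
LCL = np̄ − 3·√(np̄(1−p̄)) = 34.1429 − 3 × 5.5882 = 17.3781

17.378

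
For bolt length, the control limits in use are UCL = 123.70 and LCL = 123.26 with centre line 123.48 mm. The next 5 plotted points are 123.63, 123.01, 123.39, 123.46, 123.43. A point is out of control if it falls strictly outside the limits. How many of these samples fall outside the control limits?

1

Compare each point to [123.26, 123.70]: sample 2 = 123.01 < LCL.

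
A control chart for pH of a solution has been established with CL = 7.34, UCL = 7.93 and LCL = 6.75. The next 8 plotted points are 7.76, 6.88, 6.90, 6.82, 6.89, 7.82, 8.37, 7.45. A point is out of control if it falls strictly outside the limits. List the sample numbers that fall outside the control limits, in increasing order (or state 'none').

Compare each point to [6.75, 7.93]: sample 7 = 8.37 > UCL.

7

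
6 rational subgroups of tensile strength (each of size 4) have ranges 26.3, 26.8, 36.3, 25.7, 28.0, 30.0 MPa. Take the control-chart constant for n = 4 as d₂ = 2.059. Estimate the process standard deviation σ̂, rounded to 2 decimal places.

14.01

R̄ = (26.3 + 26.8 + 36.3 + 25.7 + 28.0 + 30.0) / 6 = 28.8500
σ̂ = R̄ / d₂ = 28.8500 / 2.059 = 14.0117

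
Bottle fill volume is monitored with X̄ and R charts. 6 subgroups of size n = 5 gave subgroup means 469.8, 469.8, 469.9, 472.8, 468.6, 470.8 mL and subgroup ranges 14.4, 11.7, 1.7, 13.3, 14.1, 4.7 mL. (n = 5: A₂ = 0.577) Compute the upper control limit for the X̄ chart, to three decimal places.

X̄̄ = (469.8 + 469.8 + 469.9 + 472.8 + 468.6 + 470.8) / 6 = 2821.7000 / 6 = 470.2833
R̄ = (14.4 + 11.7 + 1.7 + 13.3 + 14.1 + 4.7) / 6 = 59.9000 / 6 = 9.9833
UCL = X̄̄ + A₂·R̄ = 470.2833 + 0.577 × 9.9833 = 476.0437

476.044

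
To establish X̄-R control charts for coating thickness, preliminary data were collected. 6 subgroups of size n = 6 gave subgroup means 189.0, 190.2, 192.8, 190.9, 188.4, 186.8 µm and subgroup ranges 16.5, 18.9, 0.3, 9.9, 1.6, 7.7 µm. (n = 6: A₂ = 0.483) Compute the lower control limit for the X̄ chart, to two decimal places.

185.26

X̄̄ = (189.0 + 190.2 + 192.8 + 190.9 + 188.4 + 186.8) / 6 = 1138.1000 / 6 = 189.6833
R̄ = (16.5 + 18.9 + 0.3 + 9.9 + 1.6 + 7.7) / 6 = 54.9000 / 6 = 9.1500
LCL = X̄̄ − A₂·R̄ = 189.6833 − 0.483 × 9.1500 = 185.2639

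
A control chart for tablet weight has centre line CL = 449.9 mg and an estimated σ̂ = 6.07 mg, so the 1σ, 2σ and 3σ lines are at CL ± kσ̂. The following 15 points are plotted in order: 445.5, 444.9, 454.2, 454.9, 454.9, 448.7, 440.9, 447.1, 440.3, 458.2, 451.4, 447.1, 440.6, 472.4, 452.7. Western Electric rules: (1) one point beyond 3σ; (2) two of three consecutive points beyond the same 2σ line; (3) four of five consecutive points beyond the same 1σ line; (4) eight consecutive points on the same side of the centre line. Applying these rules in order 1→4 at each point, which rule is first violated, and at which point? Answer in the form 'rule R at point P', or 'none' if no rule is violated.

rule 1 at point 14

Zone of each point (C = within 1σ̂, B = 1σ̂–2σ̂, A = 2σ̂–3σ̂, * = beyond 3σ̂; sign = side of CL): 1:-C, 2:-C, 3:+C, 4:+C, 5:+C, 6:-C, 7:-B, 8:-C, 9:-B, 10:+B, 11:+C, 12:-C, 13:-B, 14:+*, 15:+C
Rule 1 (one point beyond the 3σ limits) is satisfied at point 14.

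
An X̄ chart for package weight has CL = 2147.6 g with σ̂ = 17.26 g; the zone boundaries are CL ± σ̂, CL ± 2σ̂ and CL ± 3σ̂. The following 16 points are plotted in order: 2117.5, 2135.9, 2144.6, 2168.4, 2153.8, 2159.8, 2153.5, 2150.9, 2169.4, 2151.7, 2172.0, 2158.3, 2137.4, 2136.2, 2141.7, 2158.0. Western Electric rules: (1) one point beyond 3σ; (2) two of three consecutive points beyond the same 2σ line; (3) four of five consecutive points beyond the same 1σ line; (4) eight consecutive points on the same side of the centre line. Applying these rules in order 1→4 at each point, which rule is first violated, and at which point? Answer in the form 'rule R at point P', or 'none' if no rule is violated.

rule 4 at point 11

Zone of each point (C = within 1σ̂, B = 1σ̂–2σ̂, A = 2σ̂–3σ̂, * = beyond 3σ̂; sign = side of CL): 1:-B, 2:-C, 3:-C, 4:+B, 5:+C, 6:+C, 7:+C, 8:+C, 9:+B, 10:+C, 11:+B, 12:+C, 13:-C, 14:-C, 15:-C, 16:+C
Rule 4 (eight consecutive points on the same side of the centre line) is satisfied at point 11.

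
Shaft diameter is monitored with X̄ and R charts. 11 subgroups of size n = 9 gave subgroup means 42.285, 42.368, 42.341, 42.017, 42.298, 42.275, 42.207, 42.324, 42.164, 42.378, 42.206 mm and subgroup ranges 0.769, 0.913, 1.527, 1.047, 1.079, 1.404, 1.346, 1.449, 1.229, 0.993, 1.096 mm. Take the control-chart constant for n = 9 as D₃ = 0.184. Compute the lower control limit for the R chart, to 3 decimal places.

R̄ = (0.769 + 0.913 + 1.527 + 1.047 + 1.079 + 1.404 + 1.346 + 1.449 + 1.229 + 0.993 + 1.096) / 11 = 12.8520 / 11 = 1.1684
LCL_R = D₃·R̄ = 0.184 × 1.1684 = 0.2150

0.215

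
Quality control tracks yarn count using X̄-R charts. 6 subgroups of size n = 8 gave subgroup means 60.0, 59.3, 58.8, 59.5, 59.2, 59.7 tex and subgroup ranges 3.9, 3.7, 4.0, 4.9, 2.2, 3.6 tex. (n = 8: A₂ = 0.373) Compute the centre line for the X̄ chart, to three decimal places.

59.417

X̄̄ = (60.0 + 59.3 + 58.8 + 59.5 + 59.2 + 59.7) / 6 = 356.5000 / 6 = 59.4167
CL = X̄̄ = 59.4167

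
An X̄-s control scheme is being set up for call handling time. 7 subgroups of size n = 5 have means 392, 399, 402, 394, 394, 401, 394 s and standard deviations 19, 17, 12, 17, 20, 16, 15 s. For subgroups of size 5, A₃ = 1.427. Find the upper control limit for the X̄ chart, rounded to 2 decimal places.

420.22

X̄̄ = (392 + 399 + 402 + 394 + 394 + 401 + 394) / 7 = 396.5714
s̄ = (19 + 17 + 12 + 17 + 20 + 16 + 15) / 7 = 16.5714
UCL = X̄̄ + A₃·s̄ = 396.5714 + 1.427 × 16.5714 = 420.2189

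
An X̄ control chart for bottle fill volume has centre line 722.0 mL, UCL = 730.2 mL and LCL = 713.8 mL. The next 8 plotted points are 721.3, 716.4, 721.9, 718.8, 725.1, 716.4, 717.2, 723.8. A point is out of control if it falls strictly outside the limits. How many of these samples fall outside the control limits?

0

All 8 points lie within [713.8, 730.2].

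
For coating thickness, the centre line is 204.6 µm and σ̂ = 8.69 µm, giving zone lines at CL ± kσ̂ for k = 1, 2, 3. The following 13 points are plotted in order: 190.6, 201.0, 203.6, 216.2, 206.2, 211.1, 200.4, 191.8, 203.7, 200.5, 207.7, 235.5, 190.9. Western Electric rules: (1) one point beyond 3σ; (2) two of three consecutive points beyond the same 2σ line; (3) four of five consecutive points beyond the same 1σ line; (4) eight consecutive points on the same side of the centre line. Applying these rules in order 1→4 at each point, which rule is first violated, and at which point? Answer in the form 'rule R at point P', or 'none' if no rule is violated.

Zone of each point (C = within 1σ̂, B = 1σ̂–2σ̂, A = 2σ̂–3σ̂, * = beyond 3σ̂; sign = side of CL): 1:-B, 2:-C, 3:-C, 4:+B, 5:+C, 6:+C, 7:-C, 8:-B, 9:-C, 10:-C, 11:+C, 12:+*, 13:-B
Rule 1 (one point beyond the 3σ limits) is satisfied at point 12.

rule 1 at point 12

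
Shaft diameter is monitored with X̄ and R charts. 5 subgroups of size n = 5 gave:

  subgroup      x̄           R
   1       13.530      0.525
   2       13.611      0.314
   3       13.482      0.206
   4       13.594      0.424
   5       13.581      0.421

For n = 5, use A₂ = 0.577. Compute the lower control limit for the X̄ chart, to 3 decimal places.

X̄̄ = (13.530 + 13.611 + 13.482 + 13.594 + 13.581) / 5 = 67.7980 / 5 = 13.5596
R̄ = (0.525 + 0.314 + 0.206 + 0.424 + 0.421) / 5 = 1.8900 / 5 = 0.3780
LCL = X̄̄ − A₂·R̄ = 13.5596 − 0.577 × 0.3780 = 13.3415

13.341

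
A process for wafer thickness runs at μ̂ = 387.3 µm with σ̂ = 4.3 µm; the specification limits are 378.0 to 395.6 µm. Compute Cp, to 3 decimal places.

0.682

Cp = (USL − LSL) / (6σ̂) = (395.6 − 378.0) / (6 × 4.3) = 17.6000 / 25.8000 = 0.6822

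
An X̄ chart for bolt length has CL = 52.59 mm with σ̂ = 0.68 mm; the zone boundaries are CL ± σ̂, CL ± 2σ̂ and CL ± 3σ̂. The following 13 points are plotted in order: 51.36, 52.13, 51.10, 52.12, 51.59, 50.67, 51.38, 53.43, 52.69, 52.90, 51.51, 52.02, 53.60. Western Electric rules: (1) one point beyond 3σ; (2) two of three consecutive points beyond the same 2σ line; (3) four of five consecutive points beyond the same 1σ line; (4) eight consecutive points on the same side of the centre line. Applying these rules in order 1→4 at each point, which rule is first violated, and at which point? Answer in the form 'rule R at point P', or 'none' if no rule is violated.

Zone of each point (C = within 1σ̂, B = 1σ̂–2σ̂, A = 2σ̂–3σ̂, * = beyond 3σ̂; sign = side of CL): 1:-B, 2:-C, 3:-A, 4:-C, 5:-B, 6:-A, 7:-B, 8:+B, 9:+C, 10:+C, 11:-B, 12:-C, 13:+B
Rule 3 (four of five consecutive points beyond the same 1σ limit) is satisfied at point 7.

rule 3 at point 7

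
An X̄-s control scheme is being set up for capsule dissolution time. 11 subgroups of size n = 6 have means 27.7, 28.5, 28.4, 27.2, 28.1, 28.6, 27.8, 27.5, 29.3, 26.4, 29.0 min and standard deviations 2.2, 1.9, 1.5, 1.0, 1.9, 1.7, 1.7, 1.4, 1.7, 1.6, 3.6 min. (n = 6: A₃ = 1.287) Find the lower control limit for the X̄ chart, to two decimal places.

X̄̄ = (27.7 + 28.5 + 28.4 + 27.2 + 28.1 + 28.6 + 27.8 + 27.5 + 29.3 + 26.4 + 29.0) / 11 = 28.0455
s̄ = (2.2 + 1.9 + 1.5 + 1.0 + 1.9 + 1.7 + 1.7 + 1.4 + 1.7 + 1.6 + 3.6) / 11 = 1.8364
LCL = X̄̄ − A₃·s̄ = 28.0455 − 1.287 × 1.8364 = 25.6821

25.68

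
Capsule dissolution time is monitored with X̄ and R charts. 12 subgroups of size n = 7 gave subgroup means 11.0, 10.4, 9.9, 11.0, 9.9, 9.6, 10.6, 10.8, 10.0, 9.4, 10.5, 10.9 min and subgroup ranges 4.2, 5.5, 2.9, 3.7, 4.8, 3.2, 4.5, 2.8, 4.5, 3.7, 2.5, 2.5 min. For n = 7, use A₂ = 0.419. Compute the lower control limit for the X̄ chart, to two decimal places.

8.77

X̄̄ = (11.0 + 10.4 + 9.9 + 11.0 + 9.9 + 9.6 + 10.6 + 10.8 + 10.0 + 9.4 + 10.5 + 10.9) / 12 = 124.0000 / 12 = 10.3333
R̄ = (4.2 + 5.5 + 2.9 + 3.7 + 4.8 + 3.2 + 4.5 + 2.8 + 4.5 + 3.7 + 2.5 + 2.5) / 12 = 44.8000 / 12 = 3.7333
LCL = X̄̄ − A₂·R̄ = 10.3333 − 0.419 × 3.7333 = 8.7691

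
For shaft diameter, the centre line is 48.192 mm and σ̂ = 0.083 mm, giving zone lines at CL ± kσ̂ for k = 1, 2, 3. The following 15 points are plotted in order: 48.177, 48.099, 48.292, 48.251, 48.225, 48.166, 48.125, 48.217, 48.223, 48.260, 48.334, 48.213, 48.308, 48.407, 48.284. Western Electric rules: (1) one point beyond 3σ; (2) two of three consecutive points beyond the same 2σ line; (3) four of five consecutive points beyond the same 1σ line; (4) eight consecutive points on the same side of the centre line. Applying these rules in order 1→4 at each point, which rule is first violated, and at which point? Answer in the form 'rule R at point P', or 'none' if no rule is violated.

Zone of each point (C = within 1σ̂, B = 1σ̂–2σ̂, A = 2σ̂–3σ̂, * = beyond 3σ̂; sign = side of CL): 1:-C, 2:-B, 3:+B, 4:+C, 5:+C, 6:-C, 7:-C, 8:+C, 9:+C, 10:+C, 11:+B, 12:+C, 13:+B, 14:+A, 15:+B
Rule 3 (four of five consecutive points beyond the same 1σ limit) is satisfied at point 15.

rule 3 at point 15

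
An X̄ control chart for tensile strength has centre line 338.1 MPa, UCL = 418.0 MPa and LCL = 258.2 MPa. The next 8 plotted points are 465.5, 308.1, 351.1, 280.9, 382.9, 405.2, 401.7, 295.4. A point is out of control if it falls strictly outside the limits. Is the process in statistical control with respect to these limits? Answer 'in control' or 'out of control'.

out of control

Compare each point to [258.2, 418.0]: sample 1 = 465.5 > UCL.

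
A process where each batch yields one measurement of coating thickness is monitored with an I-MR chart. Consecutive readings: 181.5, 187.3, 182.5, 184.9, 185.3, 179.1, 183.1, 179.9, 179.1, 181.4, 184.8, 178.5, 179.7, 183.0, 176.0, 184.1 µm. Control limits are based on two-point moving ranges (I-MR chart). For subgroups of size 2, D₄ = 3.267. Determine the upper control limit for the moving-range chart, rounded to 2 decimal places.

Moving ranges: 5.8, 4.8, 2.4, 0.4, 6.2, 4.0, 3.2, 0.8, 2.3, 3.4, 6.3, 1.2, 3.3, 7.0, 8.1; M̄R̄ = 59.2000 / 15 = 3.9467
UCL_MR = D₄·M̄R̄ = 3.267 × 3.9467 = 12.8938

12.89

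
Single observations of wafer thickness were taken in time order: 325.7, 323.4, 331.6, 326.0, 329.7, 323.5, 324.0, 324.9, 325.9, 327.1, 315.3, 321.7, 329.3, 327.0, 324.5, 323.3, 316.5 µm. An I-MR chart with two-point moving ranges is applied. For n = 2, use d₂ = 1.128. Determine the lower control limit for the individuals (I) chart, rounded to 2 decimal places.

X̄ = (325.7 + 323.4 + 331.6 + 326.0 + 329.7 + 323.5 + 324.0 + 324.9 + 325.9 + 327.1 + 315.3 + 321.7 + 329.3 + 327.0 + 324.5 + 323.3 + 316.5) / 17 = 324.6706
Moving ranges: 2.3, 8.2, 5.6, 3.7, 6.2, 0.5, 0.9, 1.0, 1.2, 11.8, 6.4, 7.6, 2.3, 2.5, 1.2, 6.8; M̄R̄ = 68.2000 / 16 = 4.2625
LCL = X̄ − 3·M̄R̄/d₂ = 324.6706 − 3 × 4.2625 / 1.128 = 313.3342

313.33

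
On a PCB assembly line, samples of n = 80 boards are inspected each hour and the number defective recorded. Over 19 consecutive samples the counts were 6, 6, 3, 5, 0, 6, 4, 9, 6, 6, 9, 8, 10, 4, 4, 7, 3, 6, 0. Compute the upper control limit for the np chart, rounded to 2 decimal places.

12.08

p̄ = Σdᵢ / (k·n) = 102 / (19 × 80) = 0.06711
UCL = np̄ + 3·√(np̄(1−p̄)) = 5.3684 + 3 × √(5.3684×0.93289) = 5.3684 + 3 × 2.2379 = 12.0821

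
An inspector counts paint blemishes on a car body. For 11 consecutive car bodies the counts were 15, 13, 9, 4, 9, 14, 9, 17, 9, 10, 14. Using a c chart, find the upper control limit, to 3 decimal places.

c̄ = (15 + 13 + 9 + 4 + 9 + 14 + 9 + 17 + 9 + 10 + 14) / 11 = 123 / 11 = 11.1818
UCL = c̄ + 3√c̄ = 11.1818 + 3 × √11.1818 = 11.1818 + 3 × 3.3439 = 21.2136

21.214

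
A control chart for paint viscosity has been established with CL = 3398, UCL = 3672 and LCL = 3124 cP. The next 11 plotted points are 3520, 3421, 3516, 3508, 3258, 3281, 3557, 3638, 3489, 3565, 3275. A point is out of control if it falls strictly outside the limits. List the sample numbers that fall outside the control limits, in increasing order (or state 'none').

none

All 11 points lie within [3124, 3672].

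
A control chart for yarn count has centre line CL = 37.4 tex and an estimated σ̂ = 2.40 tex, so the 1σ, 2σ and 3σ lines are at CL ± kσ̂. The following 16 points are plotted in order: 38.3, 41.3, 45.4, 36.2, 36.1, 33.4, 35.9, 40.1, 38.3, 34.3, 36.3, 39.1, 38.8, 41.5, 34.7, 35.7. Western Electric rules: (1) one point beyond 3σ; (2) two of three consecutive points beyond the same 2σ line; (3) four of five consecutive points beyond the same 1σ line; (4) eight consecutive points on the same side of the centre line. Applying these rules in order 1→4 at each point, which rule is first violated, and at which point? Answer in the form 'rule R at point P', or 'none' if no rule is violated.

rule 1 at point 3

Zone of each point (C = within 1σ̂, B = 1σ̂–2σ̂, A = 2σ̂–3σ̂, * = beyond 3σ̂; sign = side of CL): 1:+C, 2:+B, 3:+*, 4:-C, 5:-C, 6:-B, 7:-C, 8:+B, 9:+C, 10:-B, 11:-C, 12:+C, 13:+C, 14:+B, 15:-B, 16:-C
Rule 1 (one point beyond the 3σ limits) is satisfied at point 3.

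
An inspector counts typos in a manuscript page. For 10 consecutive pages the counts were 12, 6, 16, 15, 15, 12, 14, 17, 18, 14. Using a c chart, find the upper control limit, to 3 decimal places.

c̄ = (12 + 6 + 16 + 15 + 15 + 12 + 14 + 17 + 18 + 14) / 10 = 139 / 10 = 13.9000
UCL = c̄ + 3√c̄ = 13.9000 + 3 × √13.9000 = 13.9000 + 3 × 3.7283 = 25.0848

25.085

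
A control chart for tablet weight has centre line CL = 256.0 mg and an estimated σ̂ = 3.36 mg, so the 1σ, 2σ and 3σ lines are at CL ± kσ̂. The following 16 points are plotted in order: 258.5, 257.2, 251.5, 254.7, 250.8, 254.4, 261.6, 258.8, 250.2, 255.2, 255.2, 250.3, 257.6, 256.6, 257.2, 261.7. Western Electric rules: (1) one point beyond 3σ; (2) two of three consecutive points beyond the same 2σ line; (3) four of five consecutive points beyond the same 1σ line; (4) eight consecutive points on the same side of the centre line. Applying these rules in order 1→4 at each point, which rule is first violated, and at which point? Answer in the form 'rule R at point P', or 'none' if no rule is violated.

none

Zone of each point (C = within 1σ̂, B = 1σ̂–2σ̂, A = 2σ̂–3σ̂, * = beyond 3σ̂; sign = side of CL): 1:+C, 2:+C, 3:-B, 4:-C, 5:-B, 6:-C, 7:+B, 8:+C, 9:-B, 10:-C, 11:-C, 12:-B, 13:+C, 14:+C, 15:+C, 16:+B
No rule fires across all 16 points.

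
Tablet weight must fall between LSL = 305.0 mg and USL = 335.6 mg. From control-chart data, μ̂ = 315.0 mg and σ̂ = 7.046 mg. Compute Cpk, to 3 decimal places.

Cpu = (USL − μ̂) / (3σ̂) = (335.6 − 315.0) / (3 × 7.046) = 0.9745; Cpl = (μ̂ − LSL) / (3σ̂) = (315.0 − 305.0) / (3 × 7.046) = 0.4731; Cpk = min(Cpu, Cpl) = 0.4731

0.473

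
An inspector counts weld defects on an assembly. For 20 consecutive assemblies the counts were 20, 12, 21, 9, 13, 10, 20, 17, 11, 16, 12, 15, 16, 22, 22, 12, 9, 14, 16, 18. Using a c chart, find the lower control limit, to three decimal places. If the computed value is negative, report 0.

c̄ = (20 + 12 + 21 + 9 + 13 + 10 + 20 + 17 + 11 + 16 + 12 + 15 + 16 + 22 + 22 + 12 + 9 + 14 + 16 + 18) / 20 = 305 / 20 = 15.2500
LCL = c̄ − 3√c̄ = 15.2500 − 3 × 3.9051 = 3.5346

3.535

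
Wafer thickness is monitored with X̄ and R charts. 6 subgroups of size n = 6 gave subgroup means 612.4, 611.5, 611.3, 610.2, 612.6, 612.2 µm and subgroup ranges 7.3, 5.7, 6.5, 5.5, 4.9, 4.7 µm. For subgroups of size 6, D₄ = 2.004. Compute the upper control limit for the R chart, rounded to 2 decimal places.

R̄ = (7.3 + 5.7 + 6.5 + 5.5 + 4.9 + 4.7) / 6 = 34.6000 / 6 = 5.7667
UCL_R = D₄·R̄ = 2.004 × 5.7667 = 11.5564

11.56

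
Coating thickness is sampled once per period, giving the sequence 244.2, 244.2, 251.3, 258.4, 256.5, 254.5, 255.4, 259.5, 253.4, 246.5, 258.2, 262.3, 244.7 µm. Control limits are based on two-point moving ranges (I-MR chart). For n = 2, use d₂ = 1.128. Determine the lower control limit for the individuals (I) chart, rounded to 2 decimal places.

237.60

X̄ = (244.2 + 244.2 + 251.3 + 258.4 + 256.5 + 254.5 + 255.4 + 259.5 + 253.4 + 246.5 + 258.2 + 262.3 + 244.7) / 13 = 253.0077
Moving ranges: 0.0, 7.1, 7.1, 1.9, 2.0, 0.9, 4.1, 6.1, 6.9, 11.7, 4.1, 17.6; M̄R̄ = 69.5000 / 12 = 5.7917
LCL = X̄ − 3·M̄R̄/d₂ = 253.0077 − 3 × 5.7917 / 1.128 = 237.6043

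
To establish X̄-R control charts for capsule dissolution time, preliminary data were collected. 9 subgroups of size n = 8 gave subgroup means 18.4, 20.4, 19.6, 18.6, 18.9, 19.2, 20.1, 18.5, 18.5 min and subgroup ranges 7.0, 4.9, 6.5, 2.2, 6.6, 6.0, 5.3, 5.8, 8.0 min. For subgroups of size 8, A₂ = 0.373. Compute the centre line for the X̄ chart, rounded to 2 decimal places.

X̄̄ = (18.4 + 20.4 + 19.6 + 18.6 + 18.9 + 19.2 + 20.1 + 18.5 + 18.5) / 9 = 172.2000 / 9 = 19.1333
CL = X̄̄ = 19.1333

19.13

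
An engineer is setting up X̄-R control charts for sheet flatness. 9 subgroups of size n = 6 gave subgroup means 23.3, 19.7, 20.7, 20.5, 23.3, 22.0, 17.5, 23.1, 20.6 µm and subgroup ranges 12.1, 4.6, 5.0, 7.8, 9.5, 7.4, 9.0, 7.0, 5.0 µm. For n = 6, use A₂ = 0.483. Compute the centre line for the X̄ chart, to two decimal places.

X̄̄ = (23.3 + 19.7 + 20.7 + 20.5 + 23.3 + 22.0 + 17.5 + 23.1 + 20.6) / 9 = 190.7000 / 9 = 21.1889
CL = X̄̄ = 21.1889

21.19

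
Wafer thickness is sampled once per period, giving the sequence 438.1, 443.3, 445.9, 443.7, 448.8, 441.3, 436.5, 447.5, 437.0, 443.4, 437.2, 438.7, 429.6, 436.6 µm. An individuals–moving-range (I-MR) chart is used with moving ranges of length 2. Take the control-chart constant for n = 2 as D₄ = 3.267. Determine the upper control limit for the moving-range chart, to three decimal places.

19.878

Moving ranges: 5.2, 2.6, 2.2, 5.1, 7.5, 4.8, 11.0, 10.5, 6.4, 6.2, 1.5, 9.1, 7.0; M̄R̄ = 79.1000 / 13 = 6.0846
UCL_MR = D₄·M̄R̄ = 3.267 × 6.0846 = 19.8784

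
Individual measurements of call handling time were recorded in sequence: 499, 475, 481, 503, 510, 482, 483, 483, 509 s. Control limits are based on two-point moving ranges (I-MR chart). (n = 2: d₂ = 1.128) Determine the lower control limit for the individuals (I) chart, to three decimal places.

X̄ = (499 + 475 + 481 + 503 + 510 + 482 + 483 + 483 + 509) / 9 = 491.6667
Moving ranges: 24, 6, 22, 7, 28, 1, 0, 26; M̄R̄ = 114.0000 / 8 = 14.2500
LCL = X̄ − 3·M̄R̄/d₂ = 491.6667 − 3 × 14.2500 / 1.128 = 453.7677

453.768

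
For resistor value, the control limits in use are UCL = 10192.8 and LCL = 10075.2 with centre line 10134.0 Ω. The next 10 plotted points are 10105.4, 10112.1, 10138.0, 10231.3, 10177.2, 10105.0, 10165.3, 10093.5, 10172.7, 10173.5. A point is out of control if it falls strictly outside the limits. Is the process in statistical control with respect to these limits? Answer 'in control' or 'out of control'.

Compare each point to [10075.2, 10192.8]: sample 4 = 10231.3 > UCL.

out of control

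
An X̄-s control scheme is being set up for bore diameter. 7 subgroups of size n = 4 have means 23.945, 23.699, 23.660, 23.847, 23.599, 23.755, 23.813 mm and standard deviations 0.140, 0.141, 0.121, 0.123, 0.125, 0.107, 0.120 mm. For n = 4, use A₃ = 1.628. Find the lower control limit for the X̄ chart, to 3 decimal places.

23.556

X̄̄ = (23.945 + 23.699 + 23.660 + 23.847 + 23.599 + 23.755 + 23.813) / 7 = 23.7597
s̄ = (0.140 + 0.141 + 0.121 + 0.123 + 0.125 + 0.107 + 0.120) / 7 = 0.1253
LCL = X̄̄ − A₃·s̄ = 23.7597 − 1.628 × 0.1253 = 23.5557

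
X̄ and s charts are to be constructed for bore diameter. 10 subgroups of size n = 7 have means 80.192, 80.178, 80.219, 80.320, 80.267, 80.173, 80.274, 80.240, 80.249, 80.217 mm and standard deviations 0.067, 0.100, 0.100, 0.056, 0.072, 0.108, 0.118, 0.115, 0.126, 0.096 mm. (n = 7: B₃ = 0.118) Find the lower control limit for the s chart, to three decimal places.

s̄ = (0.067 + 0.100 + 0.100 + 0.056 + 0.072 + 0.108 + 0.118 + 0.115 + 0.126 + 0.096) / 10 = 0.0958
LCL_s = B₃·s̄ = 0.118 × 0.0958 = 0.0113

0.011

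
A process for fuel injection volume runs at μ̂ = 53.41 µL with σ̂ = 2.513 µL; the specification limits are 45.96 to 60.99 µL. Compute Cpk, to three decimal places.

Cpu = (USL − μ̂) / (3σ̂) = (60.99 − 53.41) / (3 × 2.513) = 1.0054; Cpl = (μ̂ − LSL) / (3σ̂) = (53.41 − 45.96) / (3 × 2.513) = 0.9882; Cpk = min(Cpu, Cpl) = 0.9882

0.988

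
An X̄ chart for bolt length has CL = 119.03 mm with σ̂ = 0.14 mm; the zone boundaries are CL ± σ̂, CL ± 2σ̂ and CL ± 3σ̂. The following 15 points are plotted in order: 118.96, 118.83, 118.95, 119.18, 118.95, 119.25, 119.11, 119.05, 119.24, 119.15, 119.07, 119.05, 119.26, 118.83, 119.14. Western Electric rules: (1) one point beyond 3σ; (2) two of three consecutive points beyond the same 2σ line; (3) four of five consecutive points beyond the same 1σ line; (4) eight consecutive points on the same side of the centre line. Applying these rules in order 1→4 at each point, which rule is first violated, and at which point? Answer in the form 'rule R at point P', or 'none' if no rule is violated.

rule 4 at point 13

Zone of each point (C = within 1σ̂, B = 1σ̂–2σ̂, A = 2σ̂–3σ̂, * = beyond 3σ̂; sign = side of CL): 1:-C, 2:-B, 3:-C, 4:+B, 5:-C, 6:+B, 7:+C, 8:+C, 9:+B, 10:+C, 11:+C, 12:+C, 13:+B, 14:-B, 15:+C
Rule 4 (eight consecutive points on the same side of the centre line) is satisfied at point 13.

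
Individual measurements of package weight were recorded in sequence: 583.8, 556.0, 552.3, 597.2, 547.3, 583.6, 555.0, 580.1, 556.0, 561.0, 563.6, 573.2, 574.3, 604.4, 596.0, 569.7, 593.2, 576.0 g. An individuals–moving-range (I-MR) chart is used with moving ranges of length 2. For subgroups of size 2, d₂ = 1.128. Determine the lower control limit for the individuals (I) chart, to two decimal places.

516.51

X̄ = (583.8 + 556.0 + 552.3 + 597.2 + 547.3 + 583.6 + 555.0 + 580.1 + 556.0 + 561.0 + 563.6 + 573.2 + 574.3 + 604.4 + 596.0 + 569.7 + 593.2 + 576.0) / 18 = 573.4833
Moving ranges: 27.8, 3.7, 44.9, 49.9, 36.3, 28.6, 25.1, 24.1, 5.0, 2.6, 9.6, 1.1, 30.1, 8.4, 26.3, 23.5, 17.2; M̄R̄ = 364.2000 / 17 = 21.4235
LCL = X̄ − 3·M̄R̄/d₂ = 573.4833 − 3 × 21.4235 / 1.128 = 516.5059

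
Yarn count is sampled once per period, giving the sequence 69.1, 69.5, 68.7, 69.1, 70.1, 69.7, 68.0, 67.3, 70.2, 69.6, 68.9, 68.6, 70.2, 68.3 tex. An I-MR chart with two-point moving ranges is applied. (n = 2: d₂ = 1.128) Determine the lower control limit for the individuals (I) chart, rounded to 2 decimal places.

66.35

X̄ = (69.1 + 69.5 + 68.7 + 69.1 + 70.1 + 69.7 + 68.0 + 67.3 + 70.2 + 69.6 + 68.9 + 68.6 + 70.2 + 68.3) / 14 = 69.0929
Moving ranges: 0.4, 0.8, 0.4, 1.0, 0.4, 1.7, 0.7, 2.9, 0.6, 0.7, 0.3, 1.6, 1.9; M̄R̄ = 13.4000 / 13 = 1.0308
LCL = X̄ − 3·M̄R̄/d₂ = 69.0929 − 3 × 1.0308 / 1.128 = 66.3514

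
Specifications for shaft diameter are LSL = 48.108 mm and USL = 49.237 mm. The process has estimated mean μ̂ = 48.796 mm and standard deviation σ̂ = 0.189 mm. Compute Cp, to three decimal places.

Cp = (USL − LSL) / (6σ̂) = (49.237 − 48.108) / (6 × 0.189) = 1.1290 / 1.1340 = 0.9956

0.996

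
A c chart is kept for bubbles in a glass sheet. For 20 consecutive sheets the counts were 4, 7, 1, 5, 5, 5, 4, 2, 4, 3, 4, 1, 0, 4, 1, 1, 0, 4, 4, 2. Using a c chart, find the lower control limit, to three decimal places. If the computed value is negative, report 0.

0.000

c̄ = (4 + 7 + 1 + 5 + 5 + 5 + 4 + 2 + 4 + 3 + 4 + 1 + 0 + 4 + 1 + 1 + 0 + 4 + 4 + 2) / 20 = 61 / 20 = 3.0500
LCL = c̄ − 3√c̄ = 3.0500 − 3 × 1.7464 = -2.1893 → 0 (cannot be negative)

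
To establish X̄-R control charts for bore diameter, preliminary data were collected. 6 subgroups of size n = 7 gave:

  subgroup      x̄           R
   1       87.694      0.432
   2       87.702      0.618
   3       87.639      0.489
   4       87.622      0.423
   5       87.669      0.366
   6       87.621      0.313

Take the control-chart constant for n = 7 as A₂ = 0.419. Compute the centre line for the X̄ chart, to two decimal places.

87.66

X̄̄ = (87.694 + 87.702 + 87.639 + 87.622 + 87.669 + 87.621) / 6 = 525.9470 / 6 = 87.6578
CL = X̄̄ = 87.6578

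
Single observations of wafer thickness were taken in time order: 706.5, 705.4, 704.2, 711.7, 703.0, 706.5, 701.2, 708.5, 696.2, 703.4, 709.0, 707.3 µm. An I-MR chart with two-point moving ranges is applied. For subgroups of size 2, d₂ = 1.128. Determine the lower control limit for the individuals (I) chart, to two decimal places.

X̄ = (706.5 + 705.4 + 704.2 + 711.7 + 703.0 + 706.5 + 701.2 + 708.5 + 696.2 + 703.4 + 709.0 + 707.3) / 12 = 705.2417
Moving ranges: 1.1, 1.2, 7.5, 8.7, 3.5, 5.3, 7.3, 12.3, 7.2, 5.6, 1.7; M̄R̄ = 61.4000 / 11 = 5.5818
LCL = X̄ − 3·M̄R̄/d₂ = 705.2417 − 3 × 5.5818 / 1.128 = 690.3964

690.40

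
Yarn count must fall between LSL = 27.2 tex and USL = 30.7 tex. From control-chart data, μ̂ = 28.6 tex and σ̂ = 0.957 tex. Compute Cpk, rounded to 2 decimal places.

Cpu = (USL − μ̂) / (3σ̂) = (30.7 − 28.6) / (3 × 0.957) = 0.7315; Cpl = (μ̂ − LSL) / (3σ̂) = (28.6 − 27.2) / (3 × 0.957) = 0.4876; Cpk = min(Cpu, Cpl) = 0.4876

0.49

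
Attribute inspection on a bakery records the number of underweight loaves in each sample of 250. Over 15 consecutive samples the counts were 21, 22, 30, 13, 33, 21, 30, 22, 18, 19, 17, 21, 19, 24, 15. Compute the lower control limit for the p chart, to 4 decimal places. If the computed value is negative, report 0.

p̄ = Σdᵢ / (k·n) = 325 / (15 × 250) = 0.08667
LCL = p̄ − 3·√(p̄(1−p̄)/n) = 0.08667 − 3 × 0.01779 = 0.03329

0.0333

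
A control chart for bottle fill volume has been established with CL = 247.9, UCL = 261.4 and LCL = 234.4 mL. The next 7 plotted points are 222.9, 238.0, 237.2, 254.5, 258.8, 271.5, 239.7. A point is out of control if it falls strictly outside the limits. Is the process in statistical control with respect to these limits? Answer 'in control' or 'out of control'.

out of control

Compare each point to [234.4, 261.4]: sample 1 = 222.9 < LCL; sample 6 = 271.5 > UCL.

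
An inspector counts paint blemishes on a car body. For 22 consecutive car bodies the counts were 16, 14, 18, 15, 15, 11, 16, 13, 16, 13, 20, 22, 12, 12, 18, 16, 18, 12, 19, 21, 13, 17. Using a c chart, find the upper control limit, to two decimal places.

c̄ = (16 + 14 + 18 + 15 + 15 + 11 + 16 + 13 + 16 + 13 + 20 + 22 + 12 + 12 + 18 + 16 + 18 + 12 + 19 + 21 + 13 + 17) / 22 = 347 / 22 = 15.7727
UCL = c̄ + 3√c̄ = 15.7727 + 3 × √15.7727 = 15.7727 + 3 × 3.9715 = 27.6872

27.69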